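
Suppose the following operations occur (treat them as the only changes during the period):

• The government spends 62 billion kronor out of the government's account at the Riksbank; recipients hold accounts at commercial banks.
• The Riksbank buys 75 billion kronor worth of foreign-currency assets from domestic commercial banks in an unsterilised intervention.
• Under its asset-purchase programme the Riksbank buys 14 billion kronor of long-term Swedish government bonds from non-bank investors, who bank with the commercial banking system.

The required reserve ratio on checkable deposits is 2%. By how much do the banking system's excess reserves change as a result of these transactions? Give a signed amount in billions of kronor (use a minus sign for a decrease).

Government spending 62 billion kronor: reserves +62B, deposits +62B.
FX purchase 75 billion kronor: reserves +75B, deposits 0.
Asset purchase (from non-banks) 14 billion kronor: reserves +14B, deposits +14B.
Totals: Δreserves = +151B, Δdeposits = +76B.
Δrequired reserves = 2% × +76B = +1.52B.
Δexcess reserves = Δreserves − Δrequired = +151B − (+1.52B) = +149.48 billion.

+149.48 billion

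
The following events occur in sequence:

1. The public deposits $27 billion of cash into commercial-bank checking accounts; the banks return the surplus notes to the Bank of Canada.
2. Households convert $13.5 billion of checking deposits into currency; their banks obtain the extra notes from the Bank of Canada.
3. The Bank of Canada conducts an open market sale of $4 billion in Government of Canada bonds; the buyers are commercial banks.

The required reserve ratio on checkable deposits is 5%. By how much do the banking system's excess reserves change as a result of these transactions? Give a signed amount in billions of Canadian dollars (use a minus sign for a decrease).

+$8.825 billion

Currency deposit $27 billion: reserves +$27B, deposits +$27B.
Currency withdrawal $13.5 billion: reserves −$13.5B, deposits −$13.5B.
OMO sale (to banks) $4 billion: reserves −$4B, deposits 0.
Totals: Δreserves = +$9.5B, Δdeposits = +$13.5B.
Δrequired reserves = 5% × +$13.5B = +$0.675B.
Δexcess reserves = Δreserves − Δrequired = +$9.5B − (+$0.675B) = +$8.825 billion.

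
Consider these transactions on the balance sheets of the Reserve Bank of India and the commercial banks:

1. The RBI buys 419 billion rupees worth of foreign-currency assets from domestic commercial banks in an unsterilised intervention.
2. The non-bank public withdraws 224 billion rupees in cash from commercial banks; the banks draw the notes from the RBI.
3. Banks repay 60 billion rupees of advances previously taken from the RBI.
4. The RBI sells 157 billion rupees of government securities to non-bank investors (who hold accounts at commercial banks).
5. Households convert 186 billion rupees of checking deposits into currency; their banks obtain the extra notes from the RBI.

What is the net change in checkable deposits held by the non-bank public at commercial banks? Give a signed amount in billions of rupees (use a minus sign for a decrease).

FX purchase 419 billion rupees: the counterparty is a bank, so public deposits are unchanged → 0.
Currency withdrawal 224 billion rupees: non-bank counterparties' bank balances fall → −224B.
Discount-window repayment 60 billion rupees: the counterparty is a bank, so public deposits are unchanged → 0.
Asset sale (to non-banks) 157 billion rupees: non-bank counterparties' bank balances fall → −157B.
Currency withdrawal 186 billion rupees: non-bank counterparties' bank balances fall → −186B.
Net: 0 − 224 + 0 − 157 − 186 = -567 billion.

-567 billion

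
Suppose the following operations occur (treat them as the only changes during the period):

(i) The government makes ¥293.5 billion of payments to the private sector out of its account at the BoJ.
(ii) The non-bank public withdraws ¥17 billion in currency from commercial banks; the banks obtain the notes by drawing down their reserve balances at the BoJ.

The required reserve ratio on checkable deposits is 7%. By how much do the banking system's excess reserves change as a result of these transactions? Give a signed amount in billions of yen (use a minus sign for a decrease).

Government spending ¥293.5 billion: reserves +¥293.5B, deposits +¥293.5B.
Currency withdrawal ¥17 billion: reserves −¥17B, deposits −¥17B.
Totals: Δreserves = +¥276.5B, Δdeposits = +¥276.5B.
Δrequired reserves = 7% × +¥276.5B = +¥19.355B.
Δexcess reserves = Δreserves − Δrequired = +¥276.5B − (+¥19.355B) = +¥257.145 billion.

+¥257.145 billion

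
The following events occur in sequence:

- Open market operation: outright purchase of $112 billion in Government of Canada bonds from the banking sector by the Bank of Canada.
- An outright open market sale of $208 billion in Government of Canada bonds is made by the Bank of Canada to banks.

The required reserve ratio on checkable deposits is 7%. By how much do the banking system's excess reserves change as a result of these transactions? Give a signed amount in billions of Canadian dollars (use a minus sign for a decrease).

-$96 billion

OMO purchase (from banks) $112 billion: reserves +$112B, deposits 0.
OMO sale (to banks) $208 billion: reserves −$208B, deposits 0.
Totals: Δreserves = −$96B, Δdeposits = 0.
Δrequired reserves = 7% × 0 = 0.
Δexcess reserves = Δreserves − Δrequired = −$96B − (0) = -$96 billion.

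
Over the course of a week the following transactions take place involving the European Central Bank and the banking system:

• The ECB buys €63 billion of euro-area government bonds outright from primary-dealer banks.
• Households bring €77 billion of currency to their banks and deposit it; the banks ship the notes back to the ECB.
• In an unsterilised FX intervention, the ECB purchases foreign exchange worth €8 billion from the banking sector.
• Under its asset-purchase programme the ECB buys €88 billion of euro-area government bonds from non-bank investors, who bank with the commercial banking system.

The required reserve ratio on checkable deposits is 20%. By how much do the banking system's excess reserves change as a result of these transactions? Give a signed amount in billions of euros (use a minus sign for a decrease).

OMO purchase (from banks) €63 billion: reserves +€63B, deposits 0.
Currency deposit €77 billion: reserves +€77B, deposits +€77B.
FX purchase €8 billion: reserves +€8B, deposits 0.
Asset purchase (from non-banks) €88 billion: reserves +€88B, deposits +€88B.
Totals: Δreserves = +€236B, Δdeposits = +€165B.
Δrequired reserves = 20% × +€165B = +€33B.
Δexcess reserves = Δreserves − Δrequired = +€236B − (+€33B) = +€203 billion.

+€203 billion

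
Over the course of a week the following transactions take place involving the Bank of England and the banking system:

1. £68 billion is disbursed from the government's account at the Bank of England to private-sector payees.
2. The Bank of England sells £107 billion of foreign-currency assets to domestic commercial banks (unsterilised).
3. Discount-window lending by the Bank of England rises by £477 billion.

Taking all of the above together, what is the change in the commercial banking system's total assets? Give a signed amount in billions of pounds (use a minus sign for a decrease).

+£545 billion

Government spending £68 billion: bank balance sheets expand → +£68B.
FX sale £107 billion: just an asset swap on bank balance sheets → 0.
Discount-window loan £477 billion: bank balance sheets expand → +£477B.
Net: 68 + 0 + 477 = +£545 billion.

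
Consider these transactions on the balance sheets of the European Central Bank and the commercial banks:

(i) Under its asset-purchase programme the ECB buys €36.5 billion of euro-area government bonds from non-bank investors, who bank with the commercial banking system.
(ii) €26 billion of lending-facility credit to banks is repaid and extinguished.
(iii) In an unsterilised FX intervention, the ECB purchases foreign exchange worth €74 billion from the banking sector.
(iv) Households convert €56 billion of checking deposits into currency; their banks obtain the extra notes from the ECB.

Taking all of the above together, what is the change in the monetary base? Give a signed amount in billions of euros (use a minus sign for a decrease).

+€84.5 billion

Asset purchase (from non-banks) €36.5 billion: ECB balance sheet expands → +€36.5B.
Discount-window repayment €26 billion: ECB balance sheet contracts → −€26B.
FX purchase €74 billion: ECB balance sheet expands → +€74B.
Currency withdrawal €56 billion: just a shift between currency and reserves — both are base money → 0.
Net: 36.5 − 26 + 74 + 0 = +€84.5 billion.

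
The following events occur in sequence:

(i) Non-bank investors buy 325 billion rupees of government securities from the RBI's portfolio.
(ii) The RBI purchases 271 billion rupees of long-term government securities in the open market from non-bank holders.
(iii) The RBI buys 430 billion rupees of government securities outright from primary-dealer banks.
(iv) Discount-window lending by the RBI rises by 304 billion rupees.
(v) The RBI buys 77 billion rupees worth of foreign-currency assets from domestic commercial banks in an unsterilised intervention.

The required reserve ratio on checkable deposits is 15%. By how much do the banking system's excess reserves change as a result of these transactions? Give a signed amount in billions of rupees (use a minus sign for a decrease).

Asset sale (to non-banks) 325 billion rupees: reserves −325B, deposits −325B.
Asset purchase (from non-banks) 271 billion rupees: reserves +271B, deposits +271B.
OMO purchase (from banks) 430 billion rupees: reserves +430B, deposits 0.
Discount-window loan 304 billion rupees: reserves +304B, deposits 0.
FX purchase 77 billion rupees: reserves +77B, deposits 0.
Totals: Δreserves = +757B, Δdeposits = −54B.
Δrequired reserves = 15% × −54B = −8.1B.
Δexcess reserves = Δreserves − Δrequired = +757B − (−8.1B) = +765.1 billion.

+765.1 billion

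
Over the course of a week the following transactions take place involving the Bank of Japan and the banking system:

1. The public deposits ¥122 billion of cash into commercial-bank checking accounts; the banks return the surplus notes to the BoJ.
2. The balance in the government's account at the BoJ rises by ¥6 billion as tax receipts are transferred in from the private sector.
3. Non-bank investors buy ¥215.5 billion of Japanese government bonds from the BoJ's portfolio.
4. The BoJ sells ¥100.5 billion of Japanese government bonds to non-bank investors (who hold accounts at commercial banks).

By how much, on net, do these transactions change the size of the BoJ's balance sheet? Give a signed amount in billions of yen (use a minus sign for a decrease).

-¥316 billion

BoJ balance sheet:
  Assets:      Securities −¥316B
  Liabilities: Bank reserves −¥200B, Currency in circulation −¥122B, Government deposits +¥6B
Commercial banking system:
  Assets:      Reserves at CB −¥200B
  Liabilities: Checkable deposits −¥200B
Change in total BoJ assets = -¥316 billion.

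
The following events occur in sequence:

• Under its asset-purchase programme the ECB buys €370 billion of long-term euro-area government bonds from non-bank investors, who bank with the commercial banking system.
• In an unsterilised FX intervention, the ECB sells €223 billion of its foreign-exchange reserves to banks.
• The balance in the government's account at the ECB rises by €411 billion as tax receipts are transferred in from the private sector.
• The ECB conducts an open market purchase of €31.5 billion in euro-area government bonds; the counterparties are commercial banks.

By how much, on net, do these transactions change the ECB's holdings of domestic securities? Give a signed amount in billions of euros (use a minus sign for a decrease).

+€401.5 billion

Asset purchase (from non-banks) €370 billion: securities added to the ECB's portfolio → +€370B.
FX sale €223 billion: the ECB's securities portfolio is untouched → 0.
Government account inflow €411 billion: the ECB's securities portfolio is untouched → 0.
OMO purchase (from banks) €31.5 billion: securities added to the ECB's portfolio → +€31.5B.
Net: 370 + 0 + 0 + 31.5 = +€401.5 billion.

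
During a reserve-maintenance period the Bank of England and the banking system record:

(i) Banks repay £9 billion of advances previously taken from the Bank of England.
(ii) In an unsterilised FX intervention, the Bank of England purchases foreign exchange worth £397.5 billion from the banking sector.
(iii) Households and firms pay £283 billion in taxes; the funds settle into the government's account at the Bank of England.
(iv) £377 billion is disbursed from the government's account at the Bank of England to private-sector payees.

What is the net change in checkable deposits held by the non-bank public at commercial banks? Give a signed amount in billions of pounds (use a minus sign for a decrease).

Discount-window repayment £9 billion: the counterparty is a bank, so public deposits are unchanged → 0.
FX purchase £397.5 billion: the counterparty is a bank, so public deposits are unchanged → 0.
Government account inflow £283 billion: non-bank counterparties' bank balances fall → −£283B.
Government spending £377 billion: non-bank counterparties' bank balances rise → +£377B.
Net: 0 + 0 − 283 + 377 = +£94 billion.

+£94 billion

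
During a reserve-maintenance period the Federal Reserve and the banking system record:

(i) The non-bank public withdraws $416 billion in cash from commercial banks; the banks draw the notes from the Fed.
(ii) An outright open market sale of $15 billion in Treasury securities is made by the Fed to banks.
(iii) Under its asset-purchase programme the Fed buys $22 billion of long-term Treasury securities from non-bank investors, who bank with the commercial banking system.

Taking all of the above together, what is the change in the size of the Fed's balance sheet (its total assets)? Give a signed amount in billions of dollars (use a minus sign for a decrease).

+$7 billion

Currency withdrawal $416 billion: only the composition of liabilities changes → 0.
OMO sale (to banks) $15 billion: a Fed asset is shed → −$15B.
Asset purchase (from non-banks) $22 billion: a Fed asset is acquired → +$22B.
Net: 0 − 15 + 22 = +$7 billion.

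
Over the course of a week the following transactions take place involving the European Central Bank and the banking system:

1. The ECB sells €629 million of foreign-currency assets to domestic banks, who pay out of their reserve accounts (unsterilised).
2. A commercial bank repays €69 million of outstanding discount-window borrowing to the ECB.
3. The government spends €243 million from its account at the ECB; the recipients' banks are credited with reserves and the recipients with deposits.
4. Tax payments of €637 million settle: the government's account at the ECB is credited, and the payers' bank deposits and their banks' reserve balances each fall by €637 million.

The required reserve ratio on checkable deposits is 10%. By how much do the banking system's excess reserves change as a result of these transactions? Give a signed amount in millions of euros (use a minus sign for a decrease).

-€1052.6 million

FX sale €629 million: reserves −€629M, deposits 0.
Discount-window repayment €69 million: reserves −€69M, deposits 0.
Government spending €243 million: reserves +€243M, deposits +€243M.
Government account inflow €637 million: reserves −€637M, deposits −€637M.
Totals: Δreserves = −€1092M, Δdeposits = −€394M.
Δrequired reserves = 10% × −€394M = −€39.4M.
Δexcess reserves = Δreserves − Δrequired = −€1092M − (−€39.4M) = -€1052.6 million.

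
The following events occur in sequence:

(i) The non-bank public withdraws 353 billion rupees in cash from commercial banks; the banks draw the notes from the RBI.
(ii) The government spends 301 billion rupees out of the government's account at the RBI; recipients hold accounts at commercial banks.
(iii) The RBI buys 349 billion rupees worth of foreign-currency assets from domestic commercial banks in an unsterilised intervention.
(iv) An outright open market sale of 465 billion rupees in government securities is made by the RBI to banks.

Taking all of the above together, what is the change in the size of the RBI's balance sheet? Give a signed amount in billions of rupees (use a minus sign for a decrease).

-116 billion

Currency withdrawal 353 billion rupees: only the composition of liabilities changes → 0.
Government spending 301 billion rupees: only the composition of liabilities changes → 0.
FX purchase 349 billion rupees: an RBI asset is acquired → +349B.
OMO sale (to banks) 465 billion rupees: an RBI asset is shed → −465B.
Net: 0 + 0 + 349 − 465 = -116 billion.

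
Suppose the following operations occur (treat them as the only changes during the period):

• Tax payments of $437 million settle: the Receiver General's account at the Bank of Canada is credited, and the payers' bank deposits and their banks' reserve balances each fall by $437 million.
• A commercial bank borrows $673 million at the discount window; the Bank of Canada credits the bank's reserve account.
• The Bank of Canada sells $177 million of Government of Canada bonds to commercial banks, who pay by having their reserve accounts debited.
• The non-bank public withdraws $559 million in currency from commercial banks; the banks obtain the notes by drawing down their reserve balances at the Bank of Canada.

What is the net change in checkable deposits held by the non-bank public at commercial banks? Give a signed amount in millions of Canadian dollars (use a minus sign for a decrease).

-$996 million

Government account inflow $437 million: non-bank counterparties' bank balances fall → −$437M.
Discount-window loan $673 million: the counterparty is a bank, so public deposits are unchanged → 0.
OMO sale (to banks) $177 million: the counterparty is a bank, so public deposits are unchanged → 0.
Currency withdrawal $559 million: non-bank counterparties' bank balances fall → −$559M.
Net: −437 + 0 + 0 − 559 = -$996 million.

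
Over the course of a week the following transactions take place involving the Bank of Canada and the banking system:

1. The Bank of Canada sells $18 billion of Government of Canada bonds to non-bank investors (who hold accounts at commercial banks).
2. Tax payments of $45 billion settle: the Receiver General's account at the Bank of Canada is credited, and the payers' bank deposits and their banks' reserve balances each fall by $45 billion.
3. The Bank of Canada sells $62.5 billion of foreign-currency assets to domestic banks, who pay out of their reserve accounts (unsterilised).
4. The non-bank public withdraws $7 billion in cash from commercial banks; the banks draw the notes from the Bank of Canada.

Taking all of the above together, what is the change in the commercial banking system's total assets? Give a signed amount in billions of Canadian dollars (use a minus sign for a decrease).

Bank of Canada balance sheet:
  Assets:      Securities −$18B, Foreign assets −$62.5B
  Liabilities: Bank reserves −$132.5B, Currency in circulation +$7B, Government deposits +$45B
Commercial banking system:
  Assets:      Reserves at CB −$132.5B, Foreign assets +$62.5B
  Liabilities: Checkable deposits −$70B
Change in total bank assets = -$70 billion.

-$70 billion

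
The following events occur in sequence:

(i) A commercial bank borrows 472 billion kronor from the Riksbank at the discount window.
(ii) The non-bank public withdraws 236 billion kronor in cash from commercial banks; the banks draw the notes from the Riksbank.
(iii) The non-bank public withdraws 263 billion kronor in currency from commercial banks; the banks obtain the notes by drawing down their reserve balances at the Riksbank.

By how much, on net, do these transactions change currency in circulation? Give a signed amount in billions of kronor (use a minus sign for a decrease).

Discount-window loan 472 billion kronor: no currency enters or leaves circulation → 0.
Currency withdrawal 236 billion kronor: notes leave the central bank → +236B.
Currency withdrawal 263 billion kronor: notes leave the central bank → +263B.
Net: 0 + 236 + 263 = +499 billion.

+499 billion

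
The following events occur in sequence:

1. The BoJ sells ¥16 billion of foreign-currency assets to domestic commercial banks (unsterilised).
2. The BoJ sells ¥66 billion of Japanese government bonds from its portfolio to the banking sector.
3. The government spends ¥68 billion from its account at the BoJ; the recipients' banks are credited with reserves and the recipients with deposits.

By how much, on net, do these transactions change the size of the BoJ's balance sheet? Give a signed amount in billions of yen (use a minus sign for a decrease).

-¥82 billion

FX sale ¥16 billion: a BoJ asset is shed → −¥16B.
OMO sale (to banks) ¥66 billion: a BoJ asset is shed → −¥66B.
Government spending ¥68 billion: only the composition of liabilities changes → 0.
Net: −16 − 66 + 0 = -¥82 billion.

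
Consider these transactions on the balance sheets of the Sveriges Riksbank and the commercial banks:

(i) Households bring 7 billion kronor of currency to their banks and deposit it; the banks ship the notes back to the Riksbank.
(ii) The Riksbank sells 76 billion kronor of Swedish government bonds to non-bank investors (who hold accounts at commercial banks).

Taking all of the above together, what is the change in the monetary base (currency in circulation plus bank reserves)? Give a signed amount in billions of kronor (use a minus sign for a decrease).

Currency deposit 7 billion kronor: just a shift between currency and reserves — both are base money → 0.
Asset sale (to non-banks) 76 billion kronor: Riksbank balance sheet contracts → −76B.
Net: 0 − 76 = -76 billion.

-76 billion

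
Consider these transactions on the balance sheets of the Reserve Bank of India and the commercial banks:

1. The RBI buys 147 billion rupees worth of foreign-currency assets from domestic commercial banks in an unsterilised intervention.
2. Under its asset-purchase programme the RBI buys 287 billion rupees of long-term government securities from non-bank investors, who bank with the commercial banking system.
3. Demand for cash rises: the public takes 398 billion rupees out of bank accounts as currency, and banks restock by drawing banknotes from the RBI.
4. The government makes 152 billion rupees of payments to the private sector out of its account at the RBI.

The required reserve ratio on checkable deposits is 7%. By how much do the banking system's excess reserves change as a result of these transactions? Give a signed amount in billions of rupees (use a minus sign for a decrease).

+185.13 billion

FX purchase 147 billion rupees: reserves +147B, deposits 0.
Asset purchase (from non-banks) 287 billion rupees: reserves +287B, deposits +287B.
Currency withdrawal 398 billion rupees: reserves −398B, deposits −398B.
Government spending 152 billion rupees: reserves +152B, deposits +152B.
Totals: Δreserves = +188B, Δdeposits = +41B.
Δrequired reserves = 7% × +41B = +2.87B.
Δexcess reserves = Δreserves − Δrequired = +188B − (+2.87B) = +185.13 billion.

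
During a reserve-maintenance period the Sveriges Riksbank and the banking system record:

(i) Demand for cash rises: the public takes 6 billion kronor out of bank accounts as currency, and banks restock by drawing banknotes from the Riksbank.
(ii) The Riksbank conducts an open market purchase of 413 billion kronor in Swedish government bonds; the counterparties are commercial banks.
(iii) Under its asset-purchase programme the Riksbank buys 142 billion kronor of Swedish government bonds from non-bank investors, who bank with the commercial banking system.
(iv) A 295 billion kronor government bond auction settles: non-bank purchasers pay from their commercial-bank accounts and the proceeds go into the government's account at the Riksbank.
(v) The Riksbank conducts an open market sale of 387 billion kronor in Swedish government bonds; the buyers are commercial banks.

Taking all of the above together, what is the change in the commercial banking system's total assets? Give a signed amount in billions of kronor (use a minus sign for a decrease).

-159 billion

Riksbank balance sheet:
  Assets:      Securities +168B
  Liabilities: Bank reserves −133B, Currency in circulation +6B, Government deposits +295B
Commercial banking system:
  Assets:      Reserves at CB −133B, Securities −26B
  Liabilities: Checkable deposits −159B
Change in total bank assets = -159 billion.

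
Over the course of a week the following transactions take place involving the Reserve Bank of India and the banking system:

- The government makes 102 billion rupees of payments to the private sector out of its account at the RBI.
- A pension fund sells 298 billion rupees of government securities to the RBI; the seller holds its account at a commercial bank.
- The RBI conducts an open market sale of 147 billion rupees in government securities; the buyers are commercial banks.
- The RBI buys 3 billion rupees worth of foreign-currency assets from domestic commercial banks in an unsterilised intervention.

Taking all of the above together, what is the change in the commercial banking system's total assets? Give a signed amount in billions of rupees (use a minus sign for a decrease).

+400 billion

Government spending 102 billion rupees: bank balance sheets expand → +102B.
Asset purchase (from non-banks) 298 billion rupees: bank balance sheets expand → +298B.
OMO sale (to banks) 147 billion rupees: just an asset swap on bank balance sheets → 0.
FX purchase 3 billion rupees: just an asset swap on bank balance sheets → 0.
Net: 102 + 298 + 0 + 0 = +400 billion.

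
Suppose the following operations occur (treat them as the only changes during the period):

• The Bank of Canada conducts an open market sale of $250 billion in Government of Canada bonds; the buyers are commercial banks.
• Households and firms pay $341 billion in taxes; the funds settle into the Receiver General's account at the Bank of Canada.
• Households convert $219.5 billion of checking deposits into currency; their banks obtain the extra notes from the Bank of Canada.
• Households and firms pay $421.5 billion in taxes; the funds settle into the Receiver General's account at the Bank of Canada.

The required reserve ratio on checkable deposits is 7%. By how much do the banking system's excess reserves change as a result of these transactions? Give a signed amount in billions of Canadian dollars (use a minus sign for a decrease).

-$1163.26 billion

OMO sale (to banks) $250 billion: reserves −$250B, deposits 0.
Government account inflow $341 billion: reserves −$341B, deposits −$341B.
Currency withdrawal $219.5 billion: reserves −$219.5B, deposits −$219.5B.
Government account inflow $421.5 billion: reserves −$421.5B, deposits −$421.5B.
Totals: Δreserves = −$1232B, Δdeposits = −$982B.
Δrequired reserves = 7% × −$982B = −$68.74B.
Δexcess reserves = Δreserves − Δrequired = −$1232B − (−$68.74B) = -$1163.26 billion.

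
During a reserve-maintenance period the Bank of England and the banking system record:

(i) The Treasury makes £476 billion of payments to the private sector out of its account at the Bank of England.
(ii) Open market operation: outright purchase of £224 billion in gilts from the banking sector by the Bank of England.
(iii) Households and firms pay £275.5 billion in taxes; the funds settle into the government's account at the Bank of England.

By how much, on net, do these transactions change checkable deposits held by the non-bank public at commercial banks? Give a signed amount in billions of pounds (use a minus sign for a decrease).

+£200.5 billion

Bank of England balance sheet:
  Assets:      Securities +£224B
  Liabilities: Bank reserves +£424.5B, Government deposits −£200.5B
Commercial banking system:
  Assets:      Reserves at CB +£424.5B, Securities −£224B
  Liabilities: Checkable deposits +£200.5B
So the change in checkable deposits held by the non-bank public at commercial banks is +£200.5 billion.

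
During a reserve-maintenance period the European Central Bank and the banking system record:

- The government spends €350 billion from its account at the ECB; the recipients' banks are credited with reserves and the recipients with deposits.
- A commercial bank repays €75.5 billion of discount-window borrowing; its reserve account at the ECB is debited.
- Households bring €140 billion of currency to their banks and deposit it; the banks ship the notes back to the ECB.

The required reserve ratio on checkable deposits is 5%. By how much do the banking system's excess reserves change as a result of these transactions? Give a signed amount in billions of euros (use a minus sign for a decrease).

Government spending €350 billion: reserves +€350B, deposits +€350B.
Discount-window repayment €75.5 billion: reserves −€75.5B, deposits 0.
Currency deposit €140 billion: reserves +€140B, deposits +€140B.
Totals: Δreserves = +€414.5B, Δdeposits = +€490B.
Δrequired reserves = 5% × +€490B = +€24.5B.
Δexcess reserves = Δreserves − Δrequired = +€414.5B − (+€24.5B) = +€390 billion.

+€390 billion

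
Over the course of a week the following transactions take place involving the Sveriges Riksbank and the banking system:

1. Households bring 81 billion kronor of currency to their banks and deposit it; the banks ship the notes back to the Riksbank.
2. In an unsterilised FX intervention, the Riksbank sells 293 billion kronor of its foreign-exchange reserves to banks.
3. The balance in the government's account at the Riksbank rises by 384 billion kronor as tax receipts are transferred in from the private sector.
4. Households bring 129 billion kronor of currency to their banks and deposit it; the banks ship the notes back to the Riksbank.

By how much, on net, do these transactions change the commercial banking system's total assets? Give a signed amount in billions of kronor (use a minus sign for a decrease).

Riksbank balance sheet:
  Assets:      Foreign assets −293B
  Liabilities: Bank reserves −467B, Currency in circulation −210B, Government deposits +384B
Commercial banking system:
  Assets:      Reserves at CB −467B, Foreign assets +293B
  Liabilities: Checkable deposits −174B
Change in total bank assets = -174 billion.

-174 billion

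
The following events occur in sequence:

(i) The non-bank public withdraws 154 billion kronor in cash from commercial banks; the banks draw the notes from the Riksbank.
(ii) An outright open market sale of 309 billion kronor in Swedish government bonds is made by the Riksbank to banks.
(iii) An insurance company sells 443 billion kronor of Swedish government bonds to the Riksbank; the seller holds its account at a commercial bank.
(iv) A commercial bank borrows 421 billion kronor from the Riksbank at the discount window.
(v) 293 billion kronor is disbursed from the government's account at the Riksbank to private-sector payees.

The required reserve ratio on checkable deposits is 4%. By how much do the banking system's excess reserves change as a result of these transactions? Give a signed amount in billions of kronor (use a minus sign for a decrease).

+670.72 billion

Currency withdrawal 154 billion kronor: reserves −154B, deposits −154B.
OMO sale (to banks) 309 billion kronor: reserves −309B, deposits 0.
Asset purchase (from non-banks) 443 billion kronor: reserves +443B, deposits +443B.
Discount-window loan 421 billion kronor: reserves +421B, deposits 0.
Government spending 293 billion kronor: reserves +293B, deposits +293B.
Totals: Δreserves = +694B, Δdeposits = +582B.
Δrequired reserves = 4% × +582B = +23.28B.
Δexcess reserves = Δreserves − Δrequired = +694B − (+23.28B) = +670.72 billion.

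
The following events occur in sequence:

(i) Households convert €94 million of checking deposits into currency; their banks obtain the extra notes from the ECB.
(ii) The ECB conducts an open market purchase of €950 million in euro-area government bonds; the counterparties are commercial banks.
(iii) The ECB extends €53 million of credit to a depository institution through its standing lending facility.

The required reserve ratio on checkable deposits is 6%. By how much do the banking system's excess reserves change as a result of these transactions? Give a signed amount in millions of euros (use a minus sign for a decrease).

Currency withdrawal €94 million: reserves −€94M, deposits −€94M.
OMO purchase (from banks) €950 million: reserves +€950M, deposits 0.
Discount-window loan €53 million: reserves +€53M, deposits 0.
Totals: Δreserves = +€909M, Δdeposits = −€94M.
Δrequired reserves = 6% × −€94M = −€5.64M.
Δexcess reserves = Δreserves − Δrequired = +€909M − (−€5.64M) = +€914.64 million.

+€914.64 million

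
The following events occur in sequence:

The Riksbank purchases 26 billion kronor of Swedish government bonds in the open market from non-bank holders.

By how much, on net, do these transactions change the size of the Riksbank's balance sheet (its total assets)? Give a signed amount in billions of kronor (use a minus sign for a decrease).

Asset purchase (from non-banks) 26 billion kronor: a Riksbank asset is acquired → +26B.

+26 billion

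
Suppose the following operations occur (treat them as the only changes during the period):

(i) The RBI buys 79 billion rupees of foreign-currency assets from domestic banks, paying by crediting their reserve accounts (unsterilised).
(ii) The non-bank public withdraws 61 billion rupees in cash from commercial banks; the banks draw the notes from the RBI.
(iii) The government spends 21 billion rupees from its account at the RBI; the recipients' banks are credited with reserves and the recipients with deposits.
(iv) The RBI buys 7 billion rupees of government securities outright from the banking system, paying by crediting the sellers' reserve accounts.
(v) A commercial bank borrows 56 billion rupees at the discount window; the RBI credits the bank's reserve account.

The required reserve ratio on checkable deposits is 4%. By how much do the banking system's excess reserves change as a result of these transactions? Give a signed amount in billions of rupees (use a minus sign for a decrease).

FX purchase 79 billion rupees: reserves +79B, deposits 0.
Currency withdrawal 61 billion rupees: reserves −61B, deposits −61B.
Government spending 21 billion rupees: reserves +21B, deposits +21B.
OMO purchase (from banks) 7 billion rupees: reserves +7B, deposits 0.
Discount-window loan 56 billion rupees: reserves +56B, deposits 0.
Totals: Δreserves = +102B, Δdeposits = −40B.
Δrequired reserves = 4% × −40B = −1.6B.
Δexcess reserves = Δreserves − Δrequired = +102B − (−1.6B) = +103.6 billion.

+103.6 billion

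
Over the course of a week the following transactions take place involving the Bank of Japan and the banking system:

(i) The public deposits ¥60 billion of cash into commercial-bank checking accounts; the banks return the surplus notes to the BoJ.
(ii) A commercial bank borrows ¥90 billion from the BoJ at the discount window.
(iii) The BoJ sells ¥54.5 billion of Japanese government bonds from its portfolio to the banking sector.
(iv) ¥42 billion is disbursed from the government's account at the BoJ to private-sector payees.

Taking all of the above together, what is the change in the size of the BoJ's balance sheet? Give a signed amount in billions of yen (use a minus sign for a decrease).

Currency deposit ¥60 billion: only the composition of liabilities changes → 0.
Discount-window loan ¥90 billion: a BoJ asset is acquired → +¥90B.
OMO sale (to banks) ¥54.5 billion: a BoJ asset is shed → −¥54.5B.
Government spending ¥42 billion: only the composition of liabilities changes → 0.
Net: 0 + 90 − 54.5 + 0 = +¥35.5 billion.

+¥35.5 billion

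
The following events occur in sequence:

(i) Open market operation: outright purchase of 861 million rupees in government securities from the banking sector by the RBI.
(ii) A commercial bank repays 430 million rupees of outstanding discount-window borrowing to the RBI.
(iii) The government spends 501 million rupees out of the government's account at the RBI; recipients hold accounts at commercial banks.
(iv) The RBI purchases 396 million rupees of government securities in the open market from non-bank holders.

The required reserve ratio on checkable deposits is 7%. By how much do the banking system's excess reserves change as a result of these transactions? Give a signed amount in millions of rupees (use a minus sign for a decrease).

+1265.21 million

OMO purchase (from banks) 861 million rupees: reserves +861M, deposits 0.
Discount-window repayment 430 million rupees: reserves −430M, deposits 0.
Government spending 501 million rupees: reserves +501M, deposits +501M.
Asset purchase (from non-banks) 396 million rupees: reserves +396M, deposits +396M.
Totals: Δreserves = +1328M, Δdeposits = +897M.
Δrequired reserves = 7% × +897M = +62.79M.
Δexcess reserves = Δreserves − Δrequired = +1328M − (+62.79M) = +1265.21 million.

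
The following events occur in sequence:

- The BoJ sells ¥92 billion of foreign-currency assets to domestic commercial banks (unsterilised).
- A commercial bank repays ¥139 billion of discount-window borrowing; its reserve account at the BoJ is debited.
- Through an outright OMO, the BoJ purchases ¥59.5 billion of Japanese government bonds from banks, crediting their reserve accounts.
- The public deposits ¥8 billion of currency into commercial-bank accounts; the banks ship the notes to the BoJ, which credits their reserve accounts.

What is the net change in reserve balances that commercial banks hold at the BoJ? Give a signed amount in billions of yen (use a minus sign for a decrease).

-¥163.5 billion

BoJ balance sheet:
  Assets:      Securities +¥59.5B, Loans to banks −¥139B, Foreign assets −¥92B
  Liabilities: Bank reserves −¥163.5B, Currency in circulation −¥8B
Commercial banking system:
  Assets:      Reserves at CB −¥163.5B, Securities −¥59.5B, Foreign assets +¥92B
  Liabilities: Checkable deposits +¥8B, Borrowings from CB −¥139B
So the change in reserve balances that commercial banks hold at the BoJ is -¥163.5 billion.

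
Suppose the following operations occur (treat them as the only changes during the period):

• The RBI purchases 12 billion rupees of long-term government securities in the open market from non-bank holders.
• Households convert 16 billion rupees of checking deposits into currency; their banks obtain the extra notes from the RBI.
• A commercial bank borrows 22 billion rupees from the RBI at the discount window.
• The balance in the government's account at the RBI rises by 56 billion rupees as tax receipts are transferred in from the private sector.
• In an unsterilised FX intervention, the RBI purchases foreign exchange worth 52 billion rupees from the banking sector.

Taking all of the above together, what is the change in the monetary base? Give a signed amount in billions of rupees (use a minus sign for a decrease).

Asset purchase (from non-banks) 12 billion rupees: RBI balance sheet expands → +12B.
Currency withdrawal 16 billion rupees: just a shift between currency and reserves — both are base money → 0.
Discount-window loan 22 billion rupees: RBI balance sheet expands → +22B.
Government account inflow 56 billion rupees: reserves shift to a non-base liability → −56B.
FX purchase 52 billion rupees: RBI balance sheet expands → +52B.
Net: 12 + 0 + 22 − 56 + 52 = +30 billion.

+30 billion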